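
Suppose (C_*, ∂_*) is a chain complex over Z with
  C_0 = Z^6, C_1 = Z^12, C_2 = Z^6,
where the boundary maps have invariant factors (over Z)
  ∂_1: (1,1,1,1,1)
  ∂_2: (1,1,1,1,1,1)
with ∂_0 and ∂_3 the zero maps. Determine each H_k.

H_0: b_0 = 6 − 0 − 5 = 1; torsion from ∂_1 factors > 1: none. So H_0 ≅ Z.
H_1: b_1 = 12 − 5 − 6 = 1; torsion from ∂_2 factors > 1: none. So H_1 ≅ Z.
H_2: b_2 = 6 − 6 − 0 = 0; torsion from ∂_3 factors > 1: none. So H_2 ≅ 0.

H_0 ≅ Z,  H_1 ≅ Z,  H_2 = 0.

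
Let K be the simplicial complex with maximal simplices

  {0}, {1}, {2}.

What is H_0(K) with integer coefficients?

H_0 = Z^3.

Take the total order 0 < 1 < 2 on the vertex set. Then K (dimension 0) consists of the simplices:

  0-simplices (3): [0], [1], [2]

so the chain groups are C_0 ≅ Z^3.

From H_k ≅ ker(∂_k) / im(∂_{k+1}) we obtain:

  H_0: rank C_0 − rank ∂_1 = 3 − 0 = 3, and there is no ∂_1, so H_0 = Z^3.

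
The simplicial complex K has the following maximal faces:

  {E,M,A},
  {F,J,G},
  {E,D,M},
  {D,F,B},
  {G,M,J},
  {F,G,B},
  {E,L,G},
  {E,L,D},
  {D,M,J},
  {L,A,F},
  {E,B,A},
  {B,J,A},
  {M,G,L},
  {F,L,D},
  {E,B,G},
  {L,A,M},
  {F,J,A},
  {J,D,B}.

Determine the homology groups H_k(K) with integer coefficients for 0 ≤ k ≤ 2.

H_0 ≅ Z,  H_1 ≅ Z ⊕ Z_2,  H_2 = 0.

K has 9 vertices, 27 edges, 18 triangles.
rank ∂_0 = 0, rank ∂_1 = 8 ⇒ b_0 = 9 − 0 − 8 = 1; all invariant factors of ∂_1 are 1 so no torsion. So H_0 ≅ Z.
rank ∂_1 = 8, rank ∂_2 = 18 ⇒ b_1 = 27 − 8 − 18 = 1; ∂_2 has invariant factor(s) [2] giving torsion. So H_1 ≅ Z ⊕ Z_2.
rank ∂_2 = 18, rank ∂_3 = 0 ⇒ b_2 = 18 − 18 − 0 = 0. So H_2 ≅ 0.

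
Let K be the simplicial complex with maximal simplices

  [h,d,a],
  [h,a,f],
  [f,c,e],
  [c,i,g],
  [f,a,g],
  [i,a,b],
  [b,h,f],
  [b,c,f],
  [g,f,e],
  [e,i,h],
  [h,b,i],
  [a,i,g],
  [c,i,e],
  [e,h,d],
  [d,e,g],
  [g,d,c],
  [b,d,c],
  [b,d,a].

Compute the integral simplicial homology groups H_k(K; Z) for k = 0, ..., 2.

H_0 ≅ Z,  H_1 ≅ Z ⊕ Z/2,  H_2 = 0.

We work with the vertex ordering a < b < c < d < e < f < g < h < i. The simplices of K, each written with vertices in increasing order, are:

  0-simplices (9): a, b, c, d, e, f, g, h, i
  1-simplices (27): ab, ad, af, ag, ah, ai, bc, bd, bf, bh, bi, cd, ce, cf, cg, ci, de, dg, dh, ef, eg, eh, ei, fg, fh, gi, hi
  2-simplices (18): abd, abi, adh, afg, afh, agi, bcd, bcf, bfh, bhi, cdg, cef, cei, cgi, deg, deh, efg, ehi

Hence C_0 ≅ Z^9, C_1 ≅ Z^27, C_2 ≅ Z^18.

Boundary ∂_1: C_1 → C_0 maps an edge to its endpoints' difference, ∂[p,q] = q − p. For instance
  ∂ah = h − a.
The 9×27 boundary matrix has rank 8 and Smith normal form diag(1,1,1,1,1,1,1,1).

∂_2: C_2 → C_1 sends each 2-simplex [p,q,r] to [q,r] − [p,r] + [p,q]. For instance
  ∂ehi = hi − ei + eh,
  ∂agi = gi − ai + ag.
As a 27×18 matrix over Z this has rank 18, with invariant factors (1,1,1,1,1,1,1,1,1,1,1,1,1,1,1,1,1,2).

From H_k ≅ ker(∂_k) / im(∂_{k+1}) we obtain:

  H_0: rank C_0 − rank ∂_1 = 9 − 8 = 1, and the invariant factors of ∂_1 are all 1, so H_0 ≅ Z.
  H_1: rank ker ∂_1 − rank ∂_2 = (27 − 8) − 18 = 1, and ∂_2 has invariant factor 2 > 1, so H_1 ≅ Z ⊕ Z/2.
  H_2: rank ker ∂_2 − rank ∂_3 = (18 − 18) − 0 = 0, and there is no ∂_3, so H_2 ≅ 0.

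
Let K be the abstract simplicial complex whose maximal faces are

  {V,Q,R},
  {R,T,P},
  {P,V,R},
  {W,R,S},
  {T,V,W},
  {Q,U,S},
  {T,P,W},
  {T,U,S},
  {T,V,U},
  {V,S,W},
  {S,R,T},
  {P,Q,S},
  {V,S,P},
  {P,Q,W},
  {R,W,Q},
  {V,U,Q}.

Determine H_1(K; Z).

Order the vertices as P < Q < R < S < T < U < V < W. Listing each simplex with vertices in this order, K has dimension 2 with simplices:

  0-simplices (8): P, Q, R, S, T, U, V, W
  1-simplices (24): PQ, PR, PS, PT, PV, PW, QR, QS, QU, QV, QW, RS, RT, RV, RW, ST, SU, SV, SW, TU, TV, TW, UV, VW
  2-simplices (16): PQS, PQW, PRT, PRV, PSV, PTW, QRV, QRW, QSU, QUV, RST, RSW, STU, SVW, TUV, TVW

giving chain groups C_0 ≅ Z^8, C_1 ≅ Z^24, C_2 ≅ Z^16.

∂_1: C_1 → C_0 maps an edge to its endpoints' difference, ∂[p,q] = q − p. For instance
  ∂VW = W − V.
As a 8×24 matrix over Z this has rank 7, with invariant factors (1,1,1,1,1,1,1).

∂_2: C_2 → C_1 maps a triangle to the signed sum of its edges. For instance
  ∂PQW = QW − PW + PQ,
  ∂SVW = VW − SW + SV.
As a 24×16 matrix over Z this has rank 15, with invariant factors (1,1,1,1,1,1,1,1,1,1,1,1,1,1,1).

Reading off H_k = ker ∂_k / im ∂_{k+1}:

  H_1: rank ker ∂_1 − rank ∂_2 = (24 − 7) − 15 = 2, and the invariant factors of ∂_2 are all 1, so H_1 ≅ Z^2.

H_1 ≅ Z^2.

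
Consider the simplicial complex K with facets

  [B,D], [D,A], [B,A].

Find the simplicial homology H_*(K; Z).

Order the vertices as A < B < D. Listing each simplex with vertices in this order, K has dimension 1 with simplices:

  0-simplices (3): A, B, D
  1-simplices (3): AB, AD, BD

so the chain groups are C_0 ≅ Z^3, C_1 ≅ Z^3.

Boundary ∂_1: C_1 → C_0 maps an edge to its endpoints' difference, ∂[p,q] = q − p.
The 3×3 boundary matrix has rank 2 and Smith normal form diag(1,1).

Now H_k = ker ∂_k / im ∂_{k+1}, so:

  H_0: rank C_0 − rank ∂_1 = 3 − 2 = 1, and the invariant factors of ∂_1 are all 1, so H_0 = Z.
  H_1: rank ker ∂_1 − rank ∂_2 = (3 − 2) − 0 = 1, and there is no ∂_2, so H_1 = Z.

As a check, the Euler characteristic is 3 − 3 = 0, which agrees with 1 − 1 = 0.
(K is a triangulation of the circle S^1.)

H_0 ≅ Z,  H_1 ≅ Z.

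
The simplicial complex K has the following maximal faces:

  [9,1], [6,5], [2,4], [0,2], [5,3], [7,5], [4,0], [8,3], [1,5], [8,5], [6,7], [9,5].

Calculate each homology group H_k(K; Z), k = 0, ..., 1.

K has 10 vertices, 12 edges.
rank ∂_0 = 0, rank ∂_1 = 8 ⇒ b_0 = 10 − 0 − 8 = 2; all invariant factors of ∂_1 are 1 so no torsion. So H_0 = Z^2.
rank ∂_1 = 8, rank ∂_2 = 0 ⇒ b_1 = 12 − 8 − 0 = 4. So H_1 = Z^4.

H_0 ≅ Z^2,  H_1 ≅ Z^4.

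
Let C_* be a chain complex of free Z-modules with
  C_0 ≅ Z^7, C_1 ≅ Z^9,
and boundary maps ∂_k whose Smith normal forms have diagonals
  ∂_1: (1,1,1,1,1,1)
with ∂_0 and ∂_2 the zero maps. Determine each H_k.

H_0: b_0 = 7 − 0 − 6 = 1; torsion from ∂_1 factors > 1: none. So H_0 = Z.
H_1: b_1 = 9 − 6 − 0 = 3; torsion from ∂_2 factors > 1: none. So H_1 = Z^3.

H_0 = Z,  H_1 = Z^3.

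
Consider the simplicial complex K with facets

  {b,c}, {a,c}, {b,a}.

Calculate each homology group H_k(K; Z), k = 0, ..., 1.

K has 3 vertices, 3 edges.
rank ∂_0 = 0, rank ∂_1 = 2 ⇒ b_0 = 3 − 0 − 2 = 1; all invariant factors of ∂_1 are 1 so no torsion. So H_0 ≅ Z.
rank ∂_1 = 2, rank ∂_2 = 0 ⇒ b_1 = 3 − 2 − 0 = 1. So H_1 ≅ Z.

H_0 ≅ Z,  H_1 ≅ Z.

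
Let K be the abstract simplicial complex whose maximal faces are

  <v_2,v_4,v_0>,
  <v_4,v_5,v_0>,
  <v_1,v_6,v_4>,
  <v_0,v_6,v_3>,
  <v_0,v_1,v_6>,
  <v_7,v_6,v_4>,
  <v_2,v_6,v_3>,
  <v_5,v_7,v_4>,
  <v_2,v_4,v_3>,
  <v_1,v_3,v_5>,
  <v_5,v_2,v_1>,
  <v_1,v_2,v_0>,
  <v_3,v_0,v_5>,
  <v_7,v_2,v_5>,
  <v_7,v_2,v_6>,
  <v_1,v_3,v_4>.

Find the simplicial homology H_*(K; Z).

H_0 ≅ Z,  H_1 ≅ Z^2,  H_2 ≅ Z.

Fix the vertex order v_0 < v_1 < v_2 < v_3 < v_4 < v_5 < v_6 < v_7 and write every simplex with vertices in increasing order. Then dim K = 2 and the simplices of K are:

  0-simplices (8): [v_0], [v_1], [v_2], [v_3], [v_4], [v_5], [v_6], [v_7]
  1-simplices (24): (24 of them)
  2-simplices (16): (16 of them)

giving chain groups C_0 ≅ Z^8, C_1 ≅ Z^24, C_2 ≅ Z^16.

The boundary map ∂_1: C_1 → C_0 sends each edge [p,q] (with p < q) to q − p. For instance
  ∂[v_0,v_5] = [v_5] − [v_0].
This gives a 8×24 integer matrix of rank 7; reducing to Smith normal form yields diagonal entries (1,1,1,1,1,1,1).

∂_2: C_2 → C_1 maps a triangle to the signed sum of its edges. For instance
  ∂[v_2,v_3,v_6] = [v_3,v_6] − [v_2,v_6] + [v_2,v_3],
  ∂[v_0,v_3,v_6] = [v_3,v_6] − [v_0,v_6] + [v_0,v_3].
This gives a 24×16 integer matrix of rank 15; reducing to Smith normal form yields diagonal entries (1,1,1,1,1,1,1,1,1,1,1,1,1,1,1).

Reading off H_k = ker ∂_k / im ∂_{k+1}:

  H_0: rank C_0 − rank ∂_1 = 8 − 7 = 1, and the invariant factors of ∂_1 are all 1, so H_0 ≅ Z.
  H_1: rank ker ∂_1 − rank ∂_2 = (24 − 7) − 15 = 2, and the invariant factors of ∂_2 are all 1, so H_1 ≅ Z^2.
  H_2: rank ker ∂_2 − rank ∂_3 = (16 − 15) − 0 = 1, and there is no ∂_3, so H_2 ≅ Z.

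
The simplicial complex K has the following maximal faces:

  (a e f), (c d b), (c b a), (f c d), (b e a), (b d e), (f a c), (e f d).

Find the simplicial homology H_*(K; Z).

Take the total order a < b < c < d < e < f on the vertex set. Then K (dimension 2) consists of the simplices:

  0-simplices (6): a, b, c, d, e, f
  1-simplices (12): ab, ac, ae, af, bc, bd, be, cd, cf, de, df, ef
  2-simplices (8): abc, abe, acf, aef, bcd, bde, cdf, def

giving chain groups C_0 ≅ Z^6, C_1 ≅ Z^12, C_2 ≅ Z^8.

∂_1: C_1 → C_0 is given by ∂[p,q] = [q] − [p]. For instance
  ∂af = f − a.
The resulting 6×12 matrix has rank 5, and its Smith normal form has invariant factors (1,1,1,1,1).

Boundary ∂_2: C_2 → C_1 acts by ∂[p,q,r] = [q,r] − [p,r] + [p,q]. For instance
  ∂bde = de − be + bd,
  ∂bcd = cd − bd + bc.
The resulting 12×8 matrix has rank 7, and its Smith normal form has invariant factors (1,1,1,1,1,1,1).

Now H_k = ker ∂_k / im ∂_{k+1}, so:

  H_0: rank C_0 − rank ∂_1 = 6 − 5 = 1, and the invariant factors of ∂_1 are all 1, so H_0 = Z.
  H_1: rank ker ∂_1 − rank ∂_2 = (12 − 5) − 7 = 0, and the invariant factors of ∂_2 are all 1, so H_1 = 0.
  H_2: rank ker ∂_2 − rank ∂_3 = (8 − 7) − 0 = 1, and there is no ∂_3, so H_2 = Z.

(K is a triangulation of the 2-sphere S^2.)

H_0 = Z,  H_1 = 0,  H_2 = Z.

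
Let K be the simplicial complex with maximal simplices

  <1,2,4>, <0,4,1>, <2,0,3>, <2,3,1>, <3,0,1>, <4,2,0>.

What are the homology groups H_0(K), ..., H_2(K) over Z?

Take the total order 0 < 1 < 2 < 3 < 4 on the vertex set. Then K (dimension 2) consists of the simplices:

  0-simplices (5): [0], [1], [2], [3], [4]
  1-simplices (9): [0,1], [0,2], [0,3], [0,4], [1,2], [1,3], [1,4], [2,3], [2,4]
  2-simplices (6): [0,1,3], [0,1,4], [0,2,3], [0,2,4], [1,2,3], [1,2,4]

giving chain groups C_0 ≅ Z^5, C_1 ≅ Z^9, C_2 ≅ Z^6.

Boundary ∂_1: C_1 → C_0 maps an edge to its endpoints' difference, ∂[p,q] = q − p.
The resulting 5×9 matrix has rank 4, and its Smith normal form has invariant factors (1,1,1,1).

The boundary map ∂_2: C_2 → C_1 maps a triangle to the signed sum of its edges. For instance
  ∂[0,1,4] = [1,4] − [0,4] + [0,1],
  ∂[1,2,4] = [2,4] − [1,4] + [1,2].
As a 9×6 matrix over Z this has rank 5, with invariant factors (1,1,1,1,1).

Reading off H_k = ker ∂_k / im ∂_{k+1}:

  H_0: rank C_0 − rank ∂_1 = 5 − 4 = 1, and the invariant factors of ∂_1 are all 1, so H_0 ≅ Z.
  H_1: rank ker ∂_1 − rank ∂_2 = (9 − 4) − 5 = 0, and the invariant factors of ∂_2 are all 1, so H_1 ≅ 0.
  H_2: rank ker ∂_2 − rank ∂_3 = (6 − 5) − 0 = 1, and there is no ∂_3, so H_2 ≅ Z.

H_0 = Z,  H_1 = 0,  H_2 = Z.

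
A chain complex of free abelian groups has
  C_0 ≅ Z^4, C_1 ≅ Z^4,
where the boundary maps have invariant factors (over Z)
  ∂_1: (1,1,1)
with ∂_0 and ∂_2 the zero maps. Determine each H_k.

H_0 ≅ Z,  H_1 ≅ Z.

H_0: b_0 = 4 − 0 − 3 = 1; torsion from ∂_1 factors > 1: none. So H_0 ≅ Z.
H_1: b_1 = 4 − 3 − 0 = 1; torsion from ∂_2 factors > 1: none. So H_1 ≅ Z.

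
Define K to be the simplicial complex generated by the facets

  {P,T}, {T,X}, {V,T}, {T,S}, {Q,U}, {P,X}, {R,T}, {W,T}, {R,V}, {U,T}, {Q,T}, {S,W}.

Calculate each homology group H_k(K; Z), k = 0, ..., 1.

H_0 ≅ Z,  H_1 ≅ Z^4.

We work with the vertex ordering P < Q < R < S < T < U < V < W < X. The simplices of K, each written with vertices in increasing order, are:

  0-simplices (9): P, Q, R, S, T, U, V, W, X
  1-simplices (12): PT, PX, QT, QU, RT, RV, ST, SW, TU, TV, TW, TX

so the chain groups are C_0 ≅ Z^9, C_1 ≅ Z^12.

∂_1: C_1 → C_0 maps an edge to its endpoints' difference, ∂[p,q] = q − p.
As a 9×12 matrix over Z this has rank 8, with invariant factors (1,1,1,1,1,1,1,1).

Computing H_k = (kernel of ∂_k) / (image of ∂_{k+1}):

  H_0: rank C_0 − rank ∂_1 = 9 − 8 = 1, and the invariant factors of ∂_1 are all 1, so H_0 ≅ Z.
  H_1: rank ker ∂_1 − rank ∂_2 = (12 − 8) − 0 = 4, and there is no ∂_2, so H_1 ≅ Z^4.

As a check, the Euler characteristic is 9 − 12 = -3, which agrees with 1 − 4 = -3.
(K is a triangulation of a wedge of 4 circles.)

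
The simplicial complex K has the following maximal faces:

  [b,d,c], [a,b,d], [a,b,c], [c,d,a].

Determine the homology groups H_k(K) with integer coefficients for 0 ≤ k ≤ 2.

Fix the vertex order a < b < c < d and write every simplex with vertices in increasing order. Then dim K = 2 and the simplices of K are:

  0-simplices (4): a, b, c, d
  1-simplices (6): ab, ac, ad, bc, bd, cd
  2-simplices (4): abc, abd, acd, bcd

giving chain groups C_0 ≅ Z^4, C_1 ≅ Z^6, C_2 ≅ Z^4.

The boundary map ∂_1: C_1 → C_0 is given by ∂[p,q] = [q] − [p].
As a 4×6 matrix over Z this has rank 3, with invariant factors (1,1,1).

∂_2: C_2 → C_1 acts by ∂[p,q,r] = [q,r] − [p,r] + [p,q]. For instance
  ∂acd = cd − ad + ac,
  ∂bcd = cd − bd + bc.
As a 6×4 matrix over Z this has rank 3, with invariant factors (1,1,1).

Now H_k = ker ∂_k / im ∂_{k+1}, so:

  H_0: rank C_0 − rank ∂_1 = 4 − 3 = 1, and the invariant factors of ∂_1 are all 1, so H_0 = Z.
  H_1: rank ker ∂_1 − rank ∂_2 = (6 − 3) − 3 = 0, and the invariant factors of ∂_2 are all 1, so H_1 = 0.
  H_2: rank ker ∂_2 − rank ∂_3 = (4 − 3) − 0 = 1, and there is no ∂_3, so H_2 = Z.

H_0 = Z,  H_1 = 0,  H_2 = Z.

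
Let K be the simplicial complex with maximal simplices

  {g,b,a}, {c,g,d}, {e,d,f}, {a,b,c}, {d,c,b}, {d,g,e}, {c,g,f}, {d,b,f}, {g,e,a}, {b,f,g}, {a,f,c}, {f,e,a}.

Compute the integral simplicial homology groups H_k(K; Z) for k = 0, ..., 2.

Fix the vertex order a < b < c < d < e < f < g and write every simplex with vertices in increasing order. Then dim K = 2 and the simplices of K are:

  0-simplices (7): a, b, c, d, e, f, g
  1-simplices (18): ab, ac, ae, af, ag, bc, bd, bf, bg, cd, cf, cg, de, df, dg, ef, eg, fg
  2-simplices (12): abc, abg, acf, aef, aeg, bcd, bdf, bfg, cdg, cfg, def, deg

so the chain groups are C_0 ≅ Z^7, C_1 ≅ Z^18, C_2 ≅ Z^12.

∂_1: C_1 → C_0 sends each edge [p,q] (with p < q) to q − p.
This gives a 7×18 integer matrix of rank 6; reducing to Smith normal form yields diagonal entries (1,1,1,1,1,1).

∂_2: C_2 → C_1 maps a triangle to the signed sum of its edges. For instance
  ∂bcd = cd − bd + bc,
  ∂cfg = fg − cg + cf.
This gives a 18×12 integer matrix of rank 12; reducing to Smith normal form yields diagonal entries (1,1,1,1,1,1,1,1,1,1,1,2).

Reading off H_k = ker ∂_k / im ∂_{k+1}:

  H_0: rank C_0 − rank ∂_1 = 7 − 6 = 1, and the invariant factors of ∂_1 are all 1, so H_0 = Z.
  H_1: rank ker ∂_1 − rank ∂_2 = (18 − 6) − 12 = 0, and ∂_2 has invariant factor 2 > 1, so H_1 = Z_2.
  H_2: rank ker ∂_2 − rank ∂_3 = (12 − 12) − 0 = 0, and there is no ∂_3, so H_2 = 0.

As a check, the Euler characteristic is 7 − 18 + 12 = 1, which agrees with 1 − 0 + 0 = 1.

H_0 = Z,  H_1 = Z_2,  H_2 = 0.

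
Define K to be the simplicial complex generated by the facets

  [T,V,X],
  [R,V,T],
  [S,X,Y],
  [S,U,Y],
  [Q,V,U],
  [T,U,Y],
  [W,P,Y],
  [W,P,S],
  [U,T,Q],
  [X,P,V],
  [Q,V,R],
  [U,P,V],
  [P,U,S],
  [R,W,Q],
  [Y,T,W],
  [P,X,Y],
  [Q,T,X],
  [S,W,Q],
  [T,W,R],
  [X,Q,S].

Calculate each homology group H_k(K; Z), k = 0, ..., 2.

Take the total order P < Q < R < S < T < U < V < W < X < Y on the vertex set. Then K (dimension 2) consists of the simplices:

  0-simplices (10): P, Q, R, S, T, U, V, W, X, Y
  1-simplices (30): PS, PU, PV, PW, PX, PY, QR, QS, QT, QU, QV, QW, QX, RT, RV, RW, SU, SW, SX, SY, TU, TV, TW, TX, TY, UV, UY, VX, WY, XY
  2-simplices (20): PSU, PSW, PUV, PVX, PWY, PXY, QRV, QRW, QSW, QSX, QTU, QTX, QUV, RTV, RTW, SUY, SXY, TUY, TVX, TWY

so the chain groups are C_0 ≅ Z^10, C_1 ≅ Z^30, C_2 ≅ Z^20.

∂_1: C_1 → C_0 maps an edge to its endpoints' difference, ∂[p,q] = q − p.
The resulting 10×30 matrix has rank 9, and its Smith normal form has invariant factors (1,1,1,1,1,1,1,1,1).

The boundary map ∂_2: C_2 → C_1 maps a triangle to the signed sum of its edges. For instance
  ∂QUV = UV − QV + QU,
  ∂RTV = TV − RV + RT.
This gives a 30×20 integer matrix of rank 20; reducing to Smith normal form yields diagonal entries (1,1,1,1,1,1,1,1,1,1,1,1,1,1,1,1,1,1,1,2).

Now H_k = ker ∂_k / im ∂_{k+1}, so:

  H_0: rank C_0 − rank ∂_1 = 10 − 9 = 1, and the invariant factors of ∂_1 are all 1, so H_0 = Z.
  H_1: rank ker ∂_1 − rank ∂_2 = (30 − 9) − 20 = 1, and ∂_2 has invariant factor 2 > 1, so H_1 = Z ⊕ Z/2.
  H_2: rank ker ∂_2 − rank ∂_3 = (20 − 20) − 0 = 0, and there is no ∂_3, so H_2 = 0.

As a check, the Euler characteristic is 10 − 30 + 20 = 0, which agrees with 1 − 1 + 0 = 0.

H_0 ≅ Z,  H_1 ≅ Z ⊕ Z/2,  H_2 = 0.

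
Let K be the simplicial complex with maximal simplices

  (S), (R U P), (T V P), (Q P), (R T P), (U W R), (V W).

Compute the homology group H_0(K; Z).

Take the total order P < Q < R < S < T < U < V < W on the vertex set. Then K (dimension 2) consists of the simplices:

  0-simplices (8): P, Q, R, S, T, U, V, W
  1-simplices (11): PQ, PR, PT, PU, PV, RT, RU, RW, TV, UW, VW
  2-simplices (4): PRT, PRU, PTV, RUW

so the chain groups are C_0 ≅ Z^8, C_1 ≅ Z^11, C_2 ≅ Z^4.

The boundary map ∂_1: C_1 → C_0 maps an edge to its endpoints' difference, ∂[p,q] = q − p. For instance
  ∂PT = T − P.
This gives a 8×11 integer matrix of rank 6; reducing to Smith normal form yields diagonal entries (1,1,1,1,1,1).

∂_2: C_2 → C_1 sends each 2-simplex [p,q,r] to [q,r] − [p,r] + [p,q]. For instance
  ∂RUW = UW − RW + RU,
  ∂PRU = RU − PU + PR.
The 11×4 boundary matrix has rank 4 and Smith normal form diag(1,1,1,1).

Reading off H_k = ker ∂_k / im ∂_{k+1}:

  H_0: rank C_0 − rank ∂_1 = 8 − 6 = 2, and the invariant factors of ∂_1 are all 1, so H_0 = Z^2.

H_0 ≅ Z^2.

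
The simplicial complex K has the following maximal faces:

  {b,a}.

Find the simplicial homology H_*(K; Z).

Fix the vertex order a < b and write every simplex with vertices in increasing order. Then dim K = 1 and the simplices of K are:

  0-simplices (2): a, b
  1-simplices (1): ab

Hence C_0 ≅ Z^2, C_1 ≅ Z^1.

Boundary ∂_1: C_1 → C_0 is given by ∂[p,q] = [q] − [p]. For instance
  ∂ab = b − a.
This gives a 2×1 integer matrix of rank 1; reducing to Smith normal form yields diagonal entries (1).

Now H_k = ker ∂_k / im ∂_{k+1}, so:

  H_0: rank C_0 − rank ∂_1 = 2 − 1 = 1, and the invariant factors of ∂_1 are all 1, so H_0 = Z.
  H_1: rank ker ∂_1 − rank ∂_2 = (1 − 1) − 0 = 0, and there is no ∂_2, so H_1 = 0.

As a check, the Euler characteristic is 2 − 1 = 1, which agrees with 1 − 0 = 1.
(K is a triangulation of the 1-simplex.)

H_0 ≅ Z,  H_1 = 0.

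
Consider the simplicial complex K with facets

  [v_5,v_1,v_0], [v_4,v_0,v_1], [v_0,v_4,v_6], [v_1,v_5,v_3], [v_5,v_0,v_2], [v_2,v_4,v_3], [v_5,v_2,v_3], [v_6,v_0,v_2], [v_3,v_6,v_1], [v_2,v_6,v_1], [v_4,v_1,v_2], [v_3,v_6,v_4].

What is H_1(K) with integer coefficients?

Fix the vertex order v_0 < v_1 < v_2 < v_3 < v_4 < v_5 < v_6 and write every simplex with vertices in increasing order. Then dim K = 2 and the simplices of K are:

  0-simplices (7): [v_0], [v_1], [v_2], [v_3], [v_4], [v_5], [v_6]
  1-simplices (18): (18 of them)
  2-simplices (12): (12 of them)

Hence C_0 ≅ Z^7, C_1 ≅ Z^18, C_2 ≅ Z^12.

The boundary map ∂_1: C_1 → C_0 sends each edge [p,q] (with p < q) to q − p.
The 7×18 boundary matrix has rank 6 and Smith normal form diag(1,1,1,1,1,1).

The boundary map ∂_2: C_2 → C_1 maps a triangle to the signed sum of its edges. For instance
  ∂[v_1,v_3,v_5] = [v_3,v_5] − [v_1,v_5] + [v_1,v_3],
  ∂[v_0,v_1,v_4] = [v_1,v_4] − [v_0,v_4] + [v_0,v_1].
As a 18×12 matrix over Z this has rank 12, with invariant factors (1,1,1,1,1,1,1,1,1,1,1,2).

Reading off H_k = ker ∂_k / im ∂_{k+1}:

  H_1: rank ker ∂_1 − rank ∂_2 = (18 − 6) − 12 = 0, and ∂_2 has invariant factor 2 > 1, so H_1 = Z/2.

H_1 ≅ Z/2.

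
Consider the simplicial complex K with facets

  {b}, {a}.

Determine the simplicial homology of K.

Order the vertices as a < b. Listing each simplex with vertices in this order, K has dimension 0 with simplices:

  0-simplices (2): a, b

Hence C_0 ≅ Z^2.

From H_k ≅ ker(∂_k) / im(∂_{k+1}) we obtain:

  H_0: rank C_0 − rank ∂_1 = 2 − 0 = 2, and there is no ∂_1, so H_0 = Z^2.

(K is a triangulation of a set of 2 points.)

H_0 ≅ Z^2.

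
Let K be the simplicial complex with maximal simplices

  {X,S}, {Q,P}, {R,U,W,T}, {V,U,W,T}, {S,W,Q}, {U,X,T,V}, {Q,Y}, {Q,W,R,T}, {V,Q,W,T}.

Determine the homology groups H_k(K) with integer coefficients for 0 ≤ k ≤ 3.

H_0 ≅ Z,  H_1 ≅ Z,  H_2 = 0,  H_3 = 0.

Take the total order P < Q < R < S < T < U < V < W < X < Y on the vertex set. Then K (dimension 3) consists of the simplices:

  0-simplices (10): P, Q, R, S, T, U, V, W, X, Y
  1-simplices (21): PQ, QR, QS, QT, QV, QW, QY, RT, RU, RW, SW, SX, TU, TV, TW, TX, UV, UW, UX, VW, VX
  2-simplices (16): QRT, QRW, QSW, QTV, QTW, QVW, RTU, RTW, RUW, TUV, TUW, TUX, TVW, TVX, UVW, UVX
  3-simplices (5): QRTW, QTVW, RTUW, TUVW, TUVX

giving chain groups C_0 ≅ Z^10, C_1 ≅ Z^21, C_2 ≅ Z^16, C_3 ≅ Z^5.

Boundary ∂_1: C_1 → C_0 sends each edge [p,q] (with p < q) to q − p. For instance
  ∂QW = W − Q.
The resulting 10×21 matrix has rank 9, and its Smith normal form has invariant factors (1,1,1,1,1,1,1,1,1).

Boundary ∂_2: C_2 → C_1 acts by ∂[p,q,r] = [q,r] − [p,r] + [p,q]. For instance
  ∂RTW = TW − RW + RT,
  ∂TUW = UW − TW + TU.
As a 21×16 matrix over Z this has rank 11, with invariant factors (1,1,1,1,1,1,1,1,1,1,1).

∂_3: C_3 → C_2 sends each 3-simplex σ to the alternating sum Σ_i (−1)^i (σ with its i-th vertex removed). For instance
  ∂QTVW = TVW − QVW + QTW − QTV,
  ∂TUVX = UVX − TVX + TUX − TUV.
As a 16×5 matrix over Z this has rank 5, with invariant factors (1,1,1,1,1).

Reading off H_k = ker ∂_k / im ∂_{k+1}:

  H_0: rank C_0 − rank ∂_1 = 10 − 9 = 1, and the invariant factors of ∂_1 are all 1, so H_0 ≅ Z.
  H_1: rank ker ∂_1 − rank ∂_2 = (21 − 9) − 11 = 1, and the invariant factors of ∂_2 are all 1, so H_1 ≅ Z.
  H_2: rank ker ∂_2 − rank ∂_3 = (16 − 11) − 5 = 0, and the invariant factors of ∂_3 are all 1, so H_2 ≅ 0.
  H_3: rank ker ∂_3 − rank ∂_4 = (5 − 5) − 0 = 0, and there is no ∂_4, so H_3 ≅ 0.

As a check, the Euler characteristic is 10 − 21 + 16 − 5 = 0, which agrees with 1 − 1 + 0 − 0 = 0.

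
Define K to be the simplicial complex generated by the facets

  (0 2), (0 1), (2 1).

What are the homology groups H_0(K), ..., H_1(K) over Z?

H_0 = Z,  H_1 = Z.

Fix the vertex order 0 < 1 < 2 and write every simplex with vertices in increasing order. Then dim K = 1 and the simplices of K are:

  0-simplices (3): [0], [1], [2]
  1-simplices (3): [0,1], [0,2], [1,2]

so the chain groups are C_0 ≅ Z^3, C_1 ≅ Z^3.

The boundary map ∂_1: C_1 → C_0 is given by ∂[p,q] = [q] − [p].
The 3×3 boundary matrix has rank 2 and Smith normal form diag(1,1).

Now H_k = ker ∂_k / im ∂_{k+1}, so:

  H_0: rank C_0 − rank ∂_1 = 3 − 2 = 1, and the invariant factors of ∂_1 are all 1, so H_0 ≅ Z.
  H_1: rank ker ∂_1 − rank ∂_2 = (3 − 2) − 0 = 1, and there is no ∂_2, so H_1 ≅ Z.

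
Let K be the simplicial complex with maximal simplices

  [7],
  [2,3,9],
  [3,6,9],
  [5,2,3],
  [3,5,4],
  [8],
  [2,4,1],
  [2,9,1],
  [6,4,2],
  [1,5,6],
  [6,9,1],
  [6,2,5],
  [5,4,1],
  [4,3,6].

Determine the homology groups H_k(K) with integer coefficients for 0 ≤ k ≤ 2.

Take the total order 1 < 2 < 3 < 4 < 5 < 6 < 7 < 8 < 9 on the vertex set. Then K (dimension 2) consists of the simplices:

  0-simplices (9): [1], [2], [3], [4], [5], [6], [7], [8], [9]
  1-simplices (18): [1,2], [1,4], [1,5], [1,6], [1,9], [2,3], [2,4], [2,5], [2,6], [2,9], [3,4], [3,5], [3,6], [3,9], [4,5], [4,6], [5,6], [6,9]
  2-simplices (12): [1,2,4], [1,2,9], [1,4,5], [1,5,6], [1,6,9], [2,3,5], [2,3,9], [2,4,6], [2,5,6], [3,4,5], [3,4,6], [3,6,9]

Hence C_0 ≅ Z^9, C_1 ≅ Z^18, C_2 ≅ Z^12.

∂_1: C_1 → C_0 is given by ∂[p,q] = [q] − [p]. For instance
  ∂[3,4] = [4] − [3].
The resulting 9×18 matrix has rank 6, and its Smith normal form has invariant factors (1,1,1,1,1,1).

The boundary map ∂_2: C_2 → C_1 acts by ∂[p,q,r] = [q,r] − [p,r] + [p,q]. For instance
  ∂[2,5,6] = [5,6] − [2,6] + [2,5],
  ∂[2,3,5] = [3,5] − [2,5] + [2,3].
The 18×12 boundary matrix has rank 12 and Smith normal form diag(1,1,1,1,1,1,1,1,1,1,1,2).

Reading off H_k = ker ∂_k / im ∂_{k+1}:

  H_0: rank C_0 − rank ∂_1 = 9 − 6 = 3, and the invariant factors of ∂_1 are all 1, so H_0 = Z^3.
  H_1: rank ker ∂_1 − rank ∂_2 = (18 − 6) − 12 = 0, and ∂_2 has invariant factor 2 > 1, so H_1 = Z/2Z.
  H_2: rank ker ∂_2 − rank ∂_3 = (12 − 12) − 0 = 0, and there is no ∂_3, so H_2 = 0.

As a check, the Euler characteristic is 9 − 18 + 12 = 3, which agrees with 3 − 0 + 0 = 3.

H_0 = Z^3,  H_1 = Z/2Z,  H_2 = 0.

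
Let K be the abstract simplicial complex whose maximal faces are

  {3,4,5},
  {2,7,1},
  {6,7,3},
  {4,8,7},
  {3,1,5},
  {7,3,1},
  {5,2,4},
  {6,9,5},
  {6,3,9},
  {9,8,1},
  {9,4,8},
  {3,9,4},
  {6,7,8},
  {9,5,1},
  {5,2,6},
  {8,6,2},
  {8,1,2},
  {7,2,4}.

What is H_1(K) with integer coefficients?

Order the vertices as 1 < 2 < 3 < 4 < 5 < 6 < 7 < 8 < 9. Listing each simplex with vertices in this order, K has dimension 2 with simplices:

  0-simplices (9): [1], [2], [3], [4], [5], [6], [7], [8], [9]
  1-simplices (27): (27 of them)
  2-simplices (18): [1,2,7], [1,2,8], [1,3,5], [1,3,7], [1,5,9], [1,8,9], [2,4,5], [2,4,7], [2,5,6], [2,6,8], [3,4,5], [3,4,9], [3,6,7], [3,6,9], [4,7,8], [4,8,9], [5,6,9], [6,7,8]

giving chain groups C_0 ≅ Z^9, C_1 ≅ Z^27, C_2 ≅ Z^18.

∂_1: C_1 → C_0 is given by ∂[p,q] = [q] − [p]. For instance
  ∂[2,4] = [4] − [2].
This gives a 9×27 integer matrix of rank 8; reducing to Smith normal form yields diagonal entries (1,1,1,1,1,1,1,1).

∂_2: C_2 → C_1 maps a triangle to the signed sum of its edges. For instance
  ∂[5,6,9] = [6,9] − [5,9] + [5,6],
  ∂[2,6,8] = [6,8] − [2,8] + [2,6].
The 27×18 boundary matrix has rank 18 and Smith normal form diag(1,1,1,1,1,1,1,1,1,1,1,1,1,1,1,1,1,2).

From H_k ≅ ker(∂_k) / im(∂_{k+1}) we obtain:

  H_1: rank ker ∂_1 − rank ∂_2 = (27 − 8) − 18 = 1, and ∂_2 has invariant factor 2 > 1, so H_1 ≅ Z ⊕ Z/2Z.

(K is a triangulation of the Klein bottle.)

H_1 ≅ Z ⊕ Z/2Z.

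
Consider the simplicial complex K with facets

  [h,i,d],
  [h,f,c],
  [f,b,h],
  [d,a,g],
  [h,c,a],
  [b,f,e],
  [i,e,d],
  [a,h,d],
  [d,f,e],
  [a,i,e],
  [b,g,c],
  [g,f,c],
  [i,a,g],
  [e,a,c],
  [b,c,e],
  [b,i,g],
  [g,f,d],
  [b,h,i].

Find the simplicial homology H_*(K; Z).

H_0 ≅ Z,  H_1 ≅ Z ⊕ Z_2,  H_2 = 0.

K has 9 vertices, 27 edges, 18 triangles.
rank ∂_0 = 0, rank ∂_1 = 8 ⇒ b_0 = 9 − 0 − 8 = 1; all invariant factors of ∂_1 are 1 so no torsion. So H_0 = Z.
rank ∂_1 = 8, rank ∂_2 = 18 ⇒ b_1 = 27 − 8 − 18 = 1; ∂_2 has invariant factor(s) [2] giving torsion. So H_1 = Z ⊕ Z_2.
rank ∂_2 = 18, rank ∂_3 = 0 ⇒ b_2 = 18 − 18 − 0 = 0. So H_2 = 0.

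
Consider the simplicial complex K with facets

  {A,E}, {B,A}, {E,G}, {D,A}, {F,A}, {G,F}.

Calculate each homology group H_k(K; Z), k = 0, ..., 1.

Fix the vertex order A < B < D < E < F < G and write every simplex with vertices in increasing order. Then dim K = 1 and the simplices of K are:

  0-simplices (6): A, B, D, E, F, G
  1-simplices (6): AB, AD, AE, AF, EG, FG

giving chain groups C_0 ≅ Z^6, C_1 ≅ Z^6.

∂_1: C_1 → C_0 sends each edge [p,q] (with p < q) to q − p.
The 6×6 boundary matrix has rank 5 and Smith normal form diag(1,1,1,1,1).

Now H_k = ker ∂_k / im ∂_{k+1}, so:

  H_0: rank C_0 − rank ∂_1 = 6 − 5 = 1, and the invariant factors of ∂_1 are all 1, so H_0 ≅ Z.
  H_1: rank ker ∂_1 − rank ∂_2 = (6 − 5) − 0 = 1, and there is no ∂_2, so H_1 ≅ Z.

H_0 = Z,  H_1 = Z.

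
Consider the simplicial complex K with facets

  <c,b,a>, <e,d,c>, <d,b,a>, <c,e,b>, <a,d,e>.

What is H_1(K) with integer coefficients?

Take the total order a < b < c < d < e on the vertex set. Then K (dimension 2) consists of the simplices:

  0-simplices (5): a, b, c, d, e
  1-simplices (10): ab, ac, ad, ae, bc, bd, be, cd, ce, de
  2-simplices (5): abc, abd, ade, bce, cde

so the chain groups are C_0 ≅ Z^5, C_1 ≅ Z^10, C_2 ≅ Z^5.

Boundary ∂_1: C_1 → C_0 maps an edge to its endpoints' difference, ∂[p,q] = q − p.
The 5×10 boundary matrix has rank 4 and Smith normal form diag(1,1,1,1).

∂_2: C_2 → C_1 maps a triangle to the signed sum of its edges. For instance
  ∂ade = de − ae + ad,
  ∂cde = de − ce + cd.
As a 10×5 matrix over Z this has rank 5, with invariant factors (1,1,1,1,1).

From H_k ≅ ker(∂_k) / im(∂_{k+1}) we obtain:

  H_1: rank ker ∂_1 − rank ∂_2 = (10 − 4) − 5 = 1, and the invariant factors of ∂_2 are all 1, so H_1 ≅ Z.

H_1 = Z.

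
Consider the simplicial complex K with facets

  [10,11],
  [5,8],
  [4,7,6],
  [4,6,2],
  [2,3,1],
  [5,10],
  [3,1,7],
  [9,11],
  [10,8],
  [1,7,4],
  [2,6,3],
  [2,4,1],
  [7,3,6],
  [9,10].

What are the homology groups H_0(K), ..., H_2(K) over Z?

H_0 ≅ Z^2,  H_1 ≅ Z^2,  H_2 ≅ Z.

Order the vertices as 1 < 2 < 3 < 4 < 5 < 6 < 7 < 8 < 9 < 10 < 11. Listing each simplex with vertices in this order, K has dimension 2 with simplices:

  0-simplices (11): [1], [2], [3], [4], [5], [6], [7], [8], [9], [10], [11]
  1-simplices (18): [1,2], [1,3], [1,4], [1,7], [2,3], [2,4], [2,6], [3,6], [3,7], [4,6], [4,7], [5,8], [5,10], [6,7], [8,10], [9,10], [9,11], [10,11]
  2-simplices (8): [1,2,3], [1,2,4], [1,3,7], [1,4,7], [2,3,6], [2,4,6], [3,6,7], [4,6,7]

giving chain groups C_0 ≅ Z^11, C_1 ≅ Z^18, C_2 ≅ Z^8.

∂_1: C_1 → C_0 is given by ∂[p,q] = [q] − [p]. For instance
  ∂[6,7] = [7] − [6].
The 11×18 boundary matrix has rank 9 and Smith normal form diag(1,1,1,1,1,1,1,1,1).

The boundary map ∂_2: C_2 → C_1 sends each 2-simplex [p,q,r] to [q,r] − [p,r] + [p,q]. For instance
  ∂[1,2,3] = [2,3] − [1,3] + [1,2],
  ∂[4,6,7] = [6,7] − [4,7] + [4,6].
The 18×8 boundary matrix has rank 7 and Smith normal form diag(1,1,1,1,1,1,1).

Now H_k = ker ∂_k / im ∂_{k+1}, so:

  H_0: rank C_0 − rank ∂_1 = 11 − 9 = 2, and the invariant factors of ∂_1 are all 1, so H_0 = Z^2.
  H_1: rank ker ∂_1 − rank ∂_2 = (18 − 9) − 7 = 2, and the invariant factors of ∂_2 are all 1, so H_1 = Z^2.
  H_2: rank ker ∂_2 − rank ∂_3 = (8 − 7) − 0 = 1, and there is no ∂_3, so H_2 = Z.

As a check, the Euler characteristic is 11 − 18 + 8 = 1, which agrees with 2 − 2 + 1 = 1.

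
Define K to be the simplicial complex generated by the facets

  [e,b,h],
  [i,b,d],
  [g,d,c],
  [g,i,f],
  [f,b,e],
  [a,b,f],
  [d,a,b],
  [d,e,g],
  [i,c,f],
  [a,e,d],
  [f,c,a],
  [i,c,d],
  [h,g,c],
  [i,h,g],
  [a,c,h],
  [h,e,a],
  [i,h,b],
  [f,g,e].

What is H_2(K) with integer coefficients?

H_2 = 0.

We work with the vertex ordering a < b < c < d < e < f < g < h < i. The simplices of K, each written with vertices in increasing order, are:

  0-simplices (9): a, b, c, d, e, f, g, h, i
  1-simplices (27): ab, ac, ad, ae, af, ah, bd, be, bf, bh, bi, cd, cf, cg, ch, ci, de, dg, di, ef, eg, eh, fg, fi, gh, gi, hi
  2-simplices (18): abd, abf, acf, ach, ade, aeh, bdi, bef, beh, bhi, cdg, cdi, cfi, cgh, deg, efg, fgi, ghi

Hence C_0 ≅ Z^9, C_1 ≅ Z^27, C_2 ≅ Z^18.

∂_1: C_1 → C_0 is given by ∂[p,q] = [q] − [p].
As a 9×27 matrix over Z this has rank 8, with invariant factors (1,1,1,1,1,1,1,1).

Boundary ∂_2: C_2 → C_1 sends each 2-simplex [p,q,r] to [q,r] − [p,r] + [p,q]. For instance
  ∂beh = eh − bh + be,
  ∂cfi = fi − ci + cf.
The 27×18 boundary matrix has rank 18 and Smith normal form diag(1,1,1,1,1,1,1,1,1,1,1,1,1,1,1,1,1,2).

Computing H_k = (kernel of ∂_k) / (image of ∂_{k+1}):

  H_2: rank ker ∂_2 − rank ∂_3 = (18 − 18) − 0 = 0, and there is no ∂_3, so H_2 = 0.

(K is a triangulation of the Klein bottle.)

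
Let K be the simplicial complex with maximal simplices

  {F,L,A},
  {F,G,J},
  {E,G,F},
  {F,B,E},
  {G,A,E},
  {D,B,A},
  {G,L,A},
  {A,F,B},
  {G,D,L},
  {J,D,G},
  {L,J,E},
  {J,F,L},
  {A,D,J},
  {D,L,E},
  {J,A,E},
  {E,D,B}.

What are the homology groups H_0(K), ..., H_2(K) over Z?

H_0 = Z,  H_1 = Z^2,  H_2 = Z.

We work with the vertex ordering A < B < D < E < F < G < J < L. The simplices of K, each written with vertices in increasing order, are:

  0-simplices (8): A, B, D, E, F, G, J, L
  1-simplices (24): AB, AD, AE, AF, AG, AJ, AL, BD, BE, BF, DE, DG, DJ, DL, EF, EG, EJ, EL, FG, FJ, FL, GJ, GL, JL
  2-simplices (16): ABD, ABF, ADJ, AEG, AEJ, AFL, AGL, BDE, BEF, DEL, DGJ, DGL, EFG, EJL, FGJ, FJL

so the chain groups are C_0 ≅ Z^8, C_1 ≅ Z^24, C_2 ≅ Z^16.

The boundary map ∂_1: C_1 → C_0 maps an edge to its endpoints' difference, ∂[p,q] = q − p. For instance
  ∂FJ = J − F.
The 8×24 boundary matrix has rank 7 and Smith normal form diag(1,1,1,1,1,1,1).

Boundary ∂_2: C_2 → C_1 sends each 2-simplex [p,q,r] to [q,r] − [p,r] + [p,q]. For instance
  ∂ABD = BD − AD + AB,
  ∂BDE = DE − BE + BD.
As a 24×16 matrix over Z this has rank 15, with invariant factors (1,1,1,1,1,1,1,1,1,1,1,1,1,1,1).

Now H_k = ker ∂_k / im ∂_{k+1}, so:

  H_0: rank C_0 − rank ∂_1 = 8 − 7 = 1, and the invariant factors of ∂_1 are all 1, so H_0 ≅ Z.
  H_1: rank ker ∂_1 − rank ∂_2 = (24 − 7) − 15 = 2, and the invariant factors of ∂_2 are all 1, so H_1 ≅ Z^2.
  H_2: rank ker ∂_2 − rank ∂_3 = (16 − 15) − 0 = 1, and there is no ∂_3, so H_2 ≅ Z.

(K is a triangulation of the torus T^2.)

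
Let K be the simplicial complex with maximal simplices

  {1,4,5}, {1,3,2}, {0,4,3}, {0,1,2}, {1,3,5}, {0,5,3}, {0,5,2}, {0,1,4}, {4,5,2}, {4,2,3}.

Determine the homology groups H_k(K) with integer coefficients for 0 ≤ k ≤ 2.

Order the vertices as 0 < 1 < 2 < 3 < 4 < 5. Listing each simplex with vertices in this order, K has dimension 2 with simplices:

  0-simplices (6): [0], [1], [2], [3], [4], [5]
  1-simplices (15): [0,1], [0,2], [0,3], [0,4], [0,5], [1,2], [1,3], [1,4], [1,5], [2,3], [2,4], [2,5], [3,4], [3,5], [4,5]
  2-simplices (10): [0,1,2], [0,1,4], [0,2,5], [0,3,4], [0,3,5], [1,2,3], [1,3,5], [1,4,5], [2,3,4], [2,4,5]

so the chain groups are C_0 ≅ Z^6, C_1 ≅ Z^15, C_2 ≅ Z^10.

Boundary ∂_1: C_1 → C_0 is given by ∂[p,q] = [q] − [p]. For instance
  ∂[0,1] = [1] − [0].
As a 6×15 matrix over Z this has rank 5, with invariant factors (1,1,1,1,1).

The boundary map ∂_2: C_2 → C_1 acts by ∂[p,q,r] = [q,r] − [p,r] + [p,q]. For instance
  ∂[2,4,5] = [4,5] − [2,5] + [2,4],
  ∂[1,3,5] = [3,5] − [1,5] + [1,3].
The resulting 15×10 matrix has rank 10, and its Smith normal form has invariant factors (1,1,1,1,1,1,1,1,1,2).

From H_k ≅ ker(∂_k) / im(∂_{k+1}) we obtain:

  H_0: rank C_0 − rank ∂_1 = 6 − 5 = 1, and the invariant factors of ∂_1 are all 1, so H_0 ≅ Z.
  H_1: rank ker ∂_1 − rank ∂_2 = (15 − 5) − 10 = 0, and ∂_2 has invariant factor 2 > 1, so H_1 ≅ Z/2Z.
  H_2: rank ker ∂_2 − rank ∂_3 = (10 − 10) − 0 = 0, and there is no ∂_3, so H_2 ≅ 0.

H_0 = Z,  H_1 = Z/2Z,  H_2 = 0.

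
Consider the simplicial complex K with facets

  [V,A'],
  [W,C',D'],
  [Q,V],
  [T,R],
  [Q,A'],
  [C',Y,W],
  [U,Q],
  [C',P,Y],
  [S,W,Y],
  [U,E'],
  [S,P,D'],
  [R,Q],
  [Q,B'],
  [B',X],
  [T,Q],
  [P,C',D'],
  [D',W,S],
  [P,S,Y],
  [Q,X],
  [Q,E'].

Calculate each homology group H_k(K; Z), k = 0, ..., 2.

H_0 = Z^2,  H_1 = Z^4,  H_2 = Z.

Order the vertices as P < Q < R < S < T < U < V < W < X < Y < A' < B' < C' < D' < E'. Listing each simplex with vertices in this order, K has dimension 2 with simplices:

  0-simplices (15): [P], [Q], [R], [S], [T], [U], [V], [W], [X], [Y], [A'], [B'], [C'], [D'], [E']
  1-simplices (24): (24 of them)
  2-simplices (8): [P,S,Y], [P,S,D'], [P,Y,C'], [P,C',D'], [S,W,Y], [S,W,D'], [W,Y,C'], [W,C',D']

giving chain groups C_0 ≅ Z^15, C_1 ≅ Z^24, C_2 ≅ Z^8.

∂_1: C_1 → C_0 sends each edge [p,q] (with p < q) to q − p.
This gives a 15×24 integer matrix of rank 13; reducing to Smith normal form yields diagonal entries (1,1,1,1,1,1,1,1,1,1,1,1,1).

Boundary ∂_2: C_2 → C_1 sends each 2-simplex [p,q,r] to [q,r] − [p,r] + [p,q]. For instance
  ∂[P,Y,C'] = [Y,C'] − [P,C'] + [P,Y],
  ∂[W,C',D'] = [C',D'] − [W,D'] + [W,C'].
This gives a 24×8 integer matrix of rank 7; reducing to Smith normal form yields diagonal entries (1,1,1,1,1,1,1).

Computing H_k = (kernel of ∂_k) / (image of ∂_{k+1}):

  H_0: rank C_0 − rank ∂_1 = 15 − 13 = 2, and the invariant factors of ∂_1 are all 1, so H_0 ≅ Z^2.
  H_1: rank ker ∂_1 − rank ∂_2 = (24 − 13) − 7 = 4, and the invariant factors of ∂_2 are all 1, so H_1 ≅ Z^4.
  H_2: rank ker ∂_2 − rank ∂_3 = (8 − 7) − 0 = 1, and there is no ∂_3, so H_2 ≅ Z.

As a check, the Euler characteristic is 15 − 24 + 8 = -1, which agrees with 2 − 4 + 1 = -1.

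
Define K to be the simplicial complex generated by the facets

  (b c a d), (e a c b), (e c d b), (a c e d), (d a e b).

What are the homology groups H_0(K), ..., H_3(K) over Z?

Order the vertices as a < b < c < d < e. Listing each simplex with vertices in this order, K has dimension 3 with simplices:

  0-simplices (5): a, b, c, d, e
  1-simplices (10): ab, ac, ad, ae, bc, bd, be, cd, ce, de
  2-simplices (10): abc, abd, abe, acd, ace, ade, bcd, bce, bde, cde
  3-simplices (5): abcd, abce, abde, acde, bcde

Hence C_0 ≅ Z^5, C_1 ≅ Z^10, C_2 ≅ Z^10, C_3 ≅ Z^5.

∂_1: C_1 → C_0 maps an edge to its endpoints' difference, ∂[p,q] = q − p.
The 5×10 boundary matrix has rank 4 and Smith normal form diag(1,1,1,1).

Boundary ∂_2: C_2 → C_1 maps a triangle to the signed sum of its edges. For instance
  ∂bce = ce − be + bc,
  ∂bde = de − be + bd.
As a 10×10 matrix over Z this has rank 6, with invariant factors (1,1,1,1,1,1).

Boundary ∂_3: C_3 → C_2 sends each 3-simplex σ to the alternating sum Σ_i (−1)^i (σ with its i-th vertex removed). For instance
  ∂abcd = bcd − acd + abd − abc,
  ∂abde = bde − ade + abe − abd.
The resulting 10×5 matrix has rank 4, and its Smith normal form has invariant factors (1,1,1,1).

Now H_k = ker ∂_k / im ∂_{k+1}, so:

  H_0: rank C_0 − rank ∂_1 = 5 − 4 = 1, and the invariant factors of ∂_1 are all 1, so H_0 ≅ Z.
  H_1: rank ker ∂_1 − rank ∂_2 = (10 − 4) − 6 = 0, and the invariant factors of ∂_2 are all 1, so H_1 ≅ 0.
  H_2: rank ker ∂_2 − rank ∂_3 = (10 − 6) − 4 = 0, and the invariant factors of ∂_3 are all 1, so H_2 ≅ 0.
  H_3: rank ker ∂_3 − rank ∂_4 = (5 − 4) − 0 = 1, and there is no ∂_4, so H_3 ≅ Z.

As a check, the Euler characteristic is 5 − 10 + 10 − 5 = 0, which agrees with 1 − 0 + 0 − 1 = 0.

H_0 = Z,  H_1 = 0,  H_2 = 0,  H_3 = Z.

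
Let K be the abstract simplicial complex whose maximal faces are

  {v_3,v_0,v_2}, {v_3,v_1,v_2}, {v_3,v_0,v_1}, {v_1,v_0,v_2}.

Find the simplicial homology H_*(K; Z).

H_0 = Z,  H_1 = 0,  H_2 = Z.

We work with the vertex ordering v_0 < v_1 < v_2 < v_3. The simplices of K, each written with vertices in increasing order, are:

  0-simplices (4): [v_0], [v_1], [v_2], [v_3]
  1-simplices (6): [v_0,v_1], [v_0,v_2], [v_0,v_3], [v_1,v_2], [v_1,v_3], [v_2,v_3]
  2-simplices (4): [v_0,v_1,v_2], [v_0,v_1,v_3], [v_0,v_2,v_3], [v_1,v_2,v_3]

giving chain groups C_0 ≅ Z^4, C_1 ≅ Z^6, C_2 ≅ Z^4.

Boundary ∂_1: C_1 → C_0 maps an edge to its endpoints' difference, ∂[p,q] = q − p. For instance
  ∂[v_0,v_2] = [v_2] − [v_0].
The 4×6 boundary matrix has rank 3 and Smith normal form diag(1,1,1).

The boundary map ∂_2: C_2 → C_1 maps a triangle to the signed sum of its edges. For instance
  ∂[v_0,v_2,v_3] = [v_2,v_3] − [v_0,v_3] + [v_0,v_2],
  ∂[v_0,v_1,v_3] = [v_1,v_3] − [v_0,v_3] + [v_0,v_1].
The resulting 6×4 matrix has rank 3, and its Smith normal form has invariant factors (1,1,1).

From H_k ≅ ker(∂_k) / im(∂_{k+1}) we obtain:

  H_0: rank C_0 − rank ∂_1 = 4 − 3 = 1, and the invariant factors of ∂_1 are all 1, so H_0 = Z.
  H_1: rank ker ∂_1 − rank ∂_2 = (6 − 3) − 3 = 0, and the invariant factors of ∂_2 are all 1, so H_1 = 0.
  H_2: rank ker ∂_2 − rank ∂_3 = (4 − 3) − 0 = 1, and there is no ∂_3, so H_2 = Z.

(K is a triangulation of the 2-sphere S^2.)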